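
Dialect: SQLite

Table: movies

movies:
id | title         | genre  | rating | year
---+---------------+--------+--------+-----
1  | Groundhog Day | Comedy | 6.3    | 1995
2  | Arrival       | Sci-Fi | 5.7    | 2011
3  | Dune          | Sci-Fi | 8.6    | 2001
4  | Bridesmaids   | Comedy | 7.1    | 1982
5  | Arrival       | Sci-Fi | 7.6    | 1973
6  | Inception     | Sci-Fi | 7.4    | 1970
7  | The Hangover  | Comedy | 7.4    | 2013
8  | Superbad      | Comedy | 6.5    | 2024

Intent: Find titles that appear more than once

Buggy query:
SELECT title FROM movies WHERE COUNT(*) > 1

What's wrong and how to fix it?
Bug: COUNT(*) is an aggregate and cannot be used in WHERE

Fix: GROUP BY title, then filter groups with HAVING COUNT(*) > 1

Corrected query:
SELECT title FROM movies GROUP BY title HAVING COUNT(*) > 1

Result:
title  
-------
Arrival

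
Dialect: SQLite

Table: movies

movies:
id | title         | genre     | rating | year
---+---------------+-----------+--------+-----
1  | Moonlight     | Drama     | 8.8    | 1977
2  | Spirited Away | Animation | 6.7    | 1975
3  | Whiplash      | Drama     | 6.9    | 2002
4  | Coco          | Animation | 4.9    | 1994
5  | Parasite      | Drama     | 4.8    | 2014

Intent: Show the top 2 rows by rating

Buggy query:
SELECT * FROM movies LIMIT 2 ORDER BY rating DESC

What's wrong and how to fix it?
Bug: ORDER BY cannot follow LIMIT; LIMIT is the final clause

Fix: Sort with ORDER BY, then apply LIMIT

Corrected query:
SELECT * FROM movies ORDER BY rating DESC LIMIT 2

Result:
id | title     | genre | rating | year
---+-----------+-------+--------+-----
1  | Moonlight | Drama | 8.8    | 1977
3  | Whiplash  | Drama | 6.9    | 2002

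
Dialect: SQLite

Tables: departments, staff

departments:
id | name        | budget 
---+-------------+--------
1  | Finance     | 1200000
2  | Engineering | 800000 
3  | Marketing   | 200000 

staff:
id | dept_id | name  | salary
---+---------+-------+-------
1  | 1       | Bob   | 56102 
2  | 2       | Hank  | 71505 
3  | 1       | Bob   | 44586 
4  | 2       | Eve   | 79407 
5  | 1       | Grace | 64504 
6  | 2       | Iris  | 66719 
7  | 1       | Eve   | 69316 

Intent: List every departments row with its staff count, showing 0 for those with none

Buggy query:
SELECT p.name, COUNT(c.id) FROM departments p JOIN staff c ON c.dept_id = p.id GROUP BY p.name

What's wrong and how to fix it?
Bug: INNER JOIN drops departments rows that have no matching staff rows

Fix: Use LEFT JOIN so parents without children still appear (COUNT(c.id) gives 0)

Corrected query:
SELECT p.name, COUNT(c.id) FROM departments p LEFT JOIN staff c ON c.dept_id = p.id GROUP BY p.name

Result:
name        | COUNT(c.id)
------------+------------
Engineering | 3          
Finance     | 4          
Marketing   | 0          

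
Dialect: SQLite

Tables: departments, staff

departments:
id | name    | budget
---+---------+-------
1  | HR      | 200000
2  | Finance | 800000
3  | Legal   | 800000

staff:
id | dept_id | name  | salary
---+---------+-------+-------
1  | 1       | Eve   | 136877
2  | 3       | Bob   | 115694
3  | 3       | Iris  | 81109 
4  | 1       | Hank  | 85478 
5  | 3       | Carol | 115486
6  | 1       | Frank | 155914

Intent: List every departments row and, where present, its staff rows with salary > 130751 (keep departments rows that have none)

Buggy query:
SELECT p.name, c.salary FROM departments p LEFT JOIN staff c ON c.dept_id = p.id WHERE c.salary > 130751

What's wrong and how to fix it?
Bug: Filtering c.salary in WHERE discards the NULL rows produced by LEFT JOIN, turning it into an inner join

Fix: Put 'c.salary > 130751' in the JOIN's ON clause instead of WHERE

Corrected query:
SELECT p.name, c.salary FROM departments p LEFT JOIN staff c ON c.dept_id = p.id AND c.salary > 130751

Result:
name    | salary
--------+-------
HR      | 136877
HR      | 155914
Finance | NULL  
Legal   | NULL  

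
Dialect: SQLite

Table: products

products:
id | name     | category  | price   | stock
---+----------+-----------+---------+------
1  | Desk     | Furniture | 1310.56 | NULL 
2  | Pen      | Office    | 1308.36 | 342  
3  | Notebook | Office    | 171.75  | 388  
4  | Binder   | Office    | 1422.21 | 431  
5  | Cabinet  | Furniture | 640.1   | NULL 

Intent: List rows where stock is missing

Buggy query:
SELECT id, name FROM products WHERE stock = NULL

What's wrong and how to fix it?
Bug: Comparing to NULL with '=' never matches; NULL = NULL is unknown, not true

Fix: Replace '= NULL' with 'IS NULL'

Corrected query:
SELECT id, name FROM products WHERE stock IS NULL

Result:
id | name   
---+--------
1  | Desk   
5  | Cabinet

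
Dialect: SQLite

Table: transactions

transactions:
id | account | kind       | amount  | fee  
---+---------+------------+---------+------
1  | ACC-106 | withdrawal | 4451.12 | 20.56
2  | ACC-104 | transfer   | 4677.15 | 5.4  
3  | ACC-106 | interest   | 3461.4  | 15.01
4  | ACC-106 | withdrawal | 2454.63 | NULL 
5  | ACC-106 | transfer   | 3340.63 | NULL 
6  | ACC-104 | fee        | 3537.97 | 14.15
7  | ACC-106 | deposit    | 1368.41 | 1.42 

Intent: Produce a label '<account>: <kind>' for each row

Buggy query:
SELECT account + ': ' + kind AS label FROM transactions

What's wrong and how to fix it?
Bug: SQLite uses || for string concatenation; + coerces text to numbers (yielding 0)

Fix: Use the || operator for string concatenation

Corrected query:
SELECT account || ': ' || kind AS label FROM transactions

Result:
label              
-------------------
ACC-106: withdrawal
ACC-104: transfer  
ACC-106: interest  
ACC-106: withdrawal
ACC-106: transfer  
ACC-104: fee       
ACC-106: deposit   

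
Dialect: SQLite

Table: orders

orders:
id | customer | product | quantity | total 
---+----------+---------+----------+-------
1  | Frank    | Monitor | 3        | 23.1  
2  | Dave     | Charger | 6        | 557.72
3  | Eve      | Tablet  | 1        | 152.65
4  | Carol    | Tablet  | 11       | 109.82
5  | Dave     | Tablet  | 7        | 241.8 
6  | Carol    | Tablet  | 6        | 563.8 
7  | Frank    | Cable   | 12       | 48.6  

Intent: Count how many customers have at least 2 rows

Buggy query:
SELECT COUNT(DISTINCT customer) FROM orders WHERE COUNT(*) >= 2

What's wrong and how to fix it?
Bug: COUNT(*) cannot appear in WHERE; the per-group count doesn't exist yet

Fix: Use a subquery that GROUPs and filters with HAVING, then count its rows

Corrected query:
SELECT COUNT(*) FROM (SELECT customer FROM orders GROUP BY customer HAVING COUNT(*) >= 2)

Result:
COUNT(*)
--------
3       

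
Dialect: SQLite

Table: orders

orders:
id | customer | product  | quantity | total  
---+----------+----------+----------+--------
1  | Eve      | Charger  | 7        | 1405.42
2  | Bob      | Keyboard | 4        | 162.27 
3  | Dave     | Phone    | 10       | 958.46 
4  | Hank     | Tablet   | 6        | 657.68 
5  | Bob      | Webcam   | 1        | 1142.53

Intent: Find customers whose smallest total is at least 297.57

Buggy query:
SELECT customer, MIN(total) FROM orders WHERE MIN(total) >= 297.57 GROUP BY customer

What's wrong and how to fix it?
Bug: Aggregates like MIN are computed per group after WHERE runs

Fix: Use HAVING for the per-group MIN condition

Corrected query:
SELECT customer, MIN(total) FROM orders GROUP BY customer HAVING MIN(total) >= 297.57

Result:
customer | MIN(total)
---------+-----------
Dave     | 958.46    
Eve      | 1405.42   
Hank     | 657.68    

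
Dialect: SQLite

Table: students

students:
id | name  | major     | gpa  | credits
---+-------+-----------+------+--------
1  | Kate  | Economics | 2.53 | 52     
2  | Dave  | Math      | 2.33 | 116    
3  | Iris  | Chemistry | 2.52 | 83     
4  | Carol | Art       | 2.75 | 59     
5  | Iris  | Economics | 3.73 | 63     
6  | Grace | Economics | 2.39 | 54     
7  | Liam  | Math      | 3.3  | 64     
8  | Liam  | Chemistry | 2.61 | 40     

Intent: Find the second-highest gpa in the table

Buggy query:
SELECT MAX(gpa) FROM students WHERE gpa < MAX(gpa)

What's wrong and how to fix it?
Bug: The inner MAX is an aggregate inside WHERE, which is not allowed

Fix: Compute the overall MAX in a subquery, then take MAX of rows below it

Corrected query:
SELECT MAX(gpa) FROM students WHERE gpa < (SELECT MAX(gpa) FROM students)

Result:
MAX(gpa)
--------
3.3     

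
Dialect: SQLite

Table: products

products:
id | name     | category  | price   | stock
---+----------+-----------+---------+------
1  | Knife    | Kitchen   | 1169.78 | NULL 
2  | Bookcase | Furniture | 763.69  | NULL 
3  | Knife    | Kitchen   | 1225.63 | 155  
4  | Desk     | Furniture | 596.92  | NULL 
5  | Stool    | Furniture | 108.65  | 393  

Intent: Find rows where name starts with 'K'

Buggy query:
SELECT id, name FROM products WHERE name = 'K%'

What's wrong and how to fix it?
Bug: '=' compares the literal string including the % character; pattern matching needs LIKE

Fix: Replace '=' with LIKE so 'K%' is treated as a pattern

Corrected query:
SELECT id, name FROM products WHERE name LIKE 'K%'

Result:
id | name 
---+------
1  | Knife
3  | Knife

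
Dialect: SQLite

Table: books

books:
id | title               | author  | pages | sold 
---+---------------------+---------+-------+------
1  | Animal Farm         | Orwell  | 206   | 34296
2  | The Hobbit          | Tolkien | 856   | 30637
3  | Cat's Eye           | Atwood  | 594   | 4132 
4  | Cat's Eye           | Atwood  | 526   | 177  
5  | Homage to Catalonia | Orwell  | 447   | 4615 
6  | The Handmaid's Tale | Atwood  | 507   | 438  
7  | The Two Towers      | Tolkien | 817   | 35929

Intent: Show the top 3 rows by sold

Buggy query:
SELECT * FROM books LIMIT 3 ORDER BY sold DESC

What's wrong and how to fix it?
Bug: LIMIT must come after ORDER BY

Fix: Swap the clauses: ORDER BY first, then LIMIT

Corrected query:
SELECT * FROM books ORDER BY sold DESC LIMIT 3

Result:
id | title          | author  | pages | sold 
---+----------------+---------+-------+------
7  | The Two Towers | Tolkien | 817   | 35929
1  | Animal Farm    | Orwell  | 206   | 34296
2  | The Hobbit     | Tolkien | 856   | 30637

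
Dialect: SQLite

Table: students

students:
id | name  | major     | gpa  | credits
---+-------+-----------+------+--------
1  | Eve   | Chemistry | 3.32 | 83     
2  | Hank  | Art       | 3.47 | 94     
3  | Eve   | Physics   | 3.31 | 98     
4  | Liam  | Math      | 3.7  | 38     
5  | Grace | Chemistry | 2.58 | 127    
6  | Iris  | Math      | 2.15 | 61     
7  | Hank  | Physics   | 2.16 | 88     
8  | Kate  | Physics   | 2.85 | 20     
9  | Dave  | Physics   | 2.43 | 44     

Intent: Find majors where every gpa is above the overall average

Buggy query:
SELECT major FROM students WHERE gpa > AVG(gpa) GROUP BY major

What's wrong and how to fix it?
Bug: AVG() is an aggregate; it can't sit directly in WHERE

Fix: Use a subquery for AVG and a HAVING MIN(...) filter so the condition holds for every row in the group

Corrected query:
SELECT major FROM students GROUP BY major HAVING MIN(gpa) > (SELECT AVG(gpa) FROM students)

Result:
major
-----
Art  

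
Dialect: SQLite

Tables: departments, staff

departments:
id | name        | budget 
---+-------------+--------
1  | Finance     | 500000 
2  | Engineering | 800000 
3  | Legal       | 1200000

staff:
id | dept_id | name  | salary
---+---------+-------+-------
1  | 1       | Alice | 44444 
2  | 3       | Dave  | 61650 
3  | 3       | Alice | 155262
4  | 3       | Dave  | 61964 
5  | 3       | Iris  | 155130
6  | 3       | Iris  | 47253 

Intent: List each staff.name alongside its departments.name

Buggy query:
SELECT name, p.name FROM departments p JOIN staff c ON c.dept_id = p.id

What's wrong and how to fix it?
Bug: 'name' exists in both joined tables, so the database can't tell which one is meant

Fix: Prefix ambiguous columns with the table alias

Corrected query:
SELECT c.name, p.name FROM departments p JOIN staff c ON c.dept_id = p.id

Result:
name  | name   
------+--------
Alice | Finance
Dave  | Legal  
Alice | Legal  
Dave  | Legal  
Iris  | Legal  
Iris  | Legal  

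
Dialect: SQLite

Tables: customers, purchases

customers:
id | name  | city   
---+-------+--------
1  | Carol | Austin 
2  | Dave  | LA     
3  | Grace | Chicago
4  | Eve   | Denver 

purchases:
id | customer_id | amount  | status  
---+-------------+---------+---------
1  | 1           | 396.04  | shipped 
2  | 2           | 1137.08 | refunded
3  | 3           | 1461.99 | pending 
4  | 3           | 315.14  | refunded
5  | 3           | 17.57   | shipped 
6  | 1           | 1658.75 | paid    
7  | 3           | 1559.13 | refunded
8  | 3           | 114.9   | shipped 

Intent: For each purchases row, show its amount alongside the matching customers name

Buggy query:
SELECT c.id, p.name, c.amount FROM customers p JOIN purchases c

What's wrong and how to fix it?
Bug: JOIN with no ON clause produces a cartesian product; every purchases row pairs with every customers row

Fix: Specify the join condition linking the foreign key to the parent id

Corrected query:
SELECT c.id, p.name, c.amount FROM customers p JOIN purchases c ON c.customer_id = p.id

Result:
id | name  | amount 
---+-------+--------
1  | Carol | 396.04 
2  | Dave  | 1137.08
3  | Grace | 1461.99
4  | Grace | 315.14 
5  | Grace | 17.57  
6  | Carol | 1658.75
7  | Grace | 1559.13
8  | Grace | 114.9  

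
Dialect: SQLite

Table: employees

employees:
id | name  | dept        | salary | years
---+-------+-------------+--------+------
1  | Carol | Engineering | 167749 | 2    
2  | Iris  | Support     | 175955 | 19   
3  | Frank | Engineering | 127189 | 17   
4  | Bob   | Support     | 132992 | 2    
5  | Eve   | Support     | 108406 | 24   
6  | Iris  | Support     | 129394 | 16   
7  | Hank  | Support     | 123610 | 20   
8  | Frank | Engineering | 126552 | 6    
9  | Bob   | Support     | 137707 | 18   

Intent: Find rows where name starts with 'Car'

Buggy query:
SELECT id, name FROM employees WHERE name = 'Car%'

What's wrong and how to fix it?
Bug: '=' compares the literal string including the % character; pattern matching needs LIKE

Fix: Use LIKE for wildcard pattern matching

Corrected query:
SELECT id, name FROM employees WHERE name LIKE 'Car%'

Result:
id | name 
---+------
1  | Carol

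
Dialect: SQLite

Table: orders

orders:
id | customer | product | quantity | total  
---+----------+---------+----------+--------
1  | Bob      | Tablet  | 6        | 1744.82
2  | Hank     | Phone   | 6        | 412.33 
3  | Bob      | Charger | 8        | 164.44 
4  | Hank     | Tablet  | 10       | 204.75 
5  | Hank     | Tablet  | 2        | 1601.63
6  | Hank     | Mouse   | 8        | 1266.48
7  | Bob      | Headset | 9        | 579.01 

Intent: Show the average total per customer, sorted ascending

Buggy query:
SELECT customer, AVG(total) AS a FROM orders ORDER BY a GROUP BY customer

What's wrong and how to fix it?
Bug: GROUP BY must precede ORDER BY

Fix: Move ORDER BY to the end, after GROUP BY

Corrected query:
SELECT customer, AVG(total) AS a FROM orders GROUP BY customer ORDER BY a

Result:
customer | a         
---------+-----------
Bob      | 829.423333
Hank     | 871.2975  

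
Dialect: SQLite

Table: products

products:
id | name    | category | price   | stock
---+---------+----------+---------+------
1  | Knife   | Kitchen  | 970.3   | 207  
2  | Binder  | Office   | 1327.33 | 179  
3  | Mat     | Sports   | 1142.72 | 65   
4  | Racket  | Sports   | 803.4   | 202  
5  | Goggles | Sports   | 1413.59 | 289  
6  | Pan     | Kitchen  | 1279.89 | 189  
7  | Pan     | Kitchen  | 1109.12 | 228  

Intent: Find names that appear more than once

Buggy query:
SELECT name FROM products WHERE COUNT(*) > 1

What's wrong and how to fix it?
Bug: WHERE can't reference COUNT(*); aggregates are computed after WHERE

Fix: GROUP BY name, then filter groups with HAVING COUNT(*) > 1

Corrected query:
SELECT name FROM products GROUP BY name HAVING COUNT(*) > 1

Result:
name
----
Pan 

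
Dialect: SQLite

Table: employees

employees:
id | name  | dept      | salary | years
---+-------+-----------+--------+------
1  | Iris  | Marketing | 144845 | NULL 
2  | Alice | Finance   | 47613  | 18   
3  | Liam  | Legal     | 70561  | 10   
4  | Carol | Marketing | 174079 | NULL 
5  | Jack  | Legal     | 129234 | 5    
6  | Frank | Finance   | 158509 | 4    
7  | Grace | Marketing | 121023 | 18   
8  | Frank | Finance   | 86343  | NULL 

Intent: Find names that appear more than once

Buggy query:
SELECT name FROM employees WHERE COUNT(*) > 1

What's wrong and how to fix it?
Bug: COUNT(*) is an aggregate and cannot be used in WHERE

Fix: GROUP BY name, then filter groups with HAVING COUNT(*) > 1

Corrected query:
SELECT name FROM employees GROUP BY name HAVING COUNT(*) > 1

Result:
name 
-----
Frank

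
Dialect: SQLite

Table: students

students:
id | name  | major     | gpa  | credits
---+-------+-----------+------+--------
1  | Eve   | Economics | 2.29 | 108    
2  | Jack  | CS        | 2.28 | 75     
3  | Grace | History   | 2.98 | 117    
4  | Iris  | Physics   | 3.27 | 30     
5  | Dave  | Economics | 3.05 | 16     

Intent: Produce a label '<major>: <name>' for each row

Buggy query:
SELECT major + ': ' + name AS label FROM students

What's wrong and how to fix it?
Bug: SQLite uses || for string concatenation; + coerces text to numbers (yielding 0)

Fix: Replace + with || to concatenate text

Corrected query:
SELECT major || ': ' || name AS label FROM students

Result:
label          
---------------
Economics: Eve 
CS: Jack       
History: Grace 
Physics: Iris  
Economics: Dave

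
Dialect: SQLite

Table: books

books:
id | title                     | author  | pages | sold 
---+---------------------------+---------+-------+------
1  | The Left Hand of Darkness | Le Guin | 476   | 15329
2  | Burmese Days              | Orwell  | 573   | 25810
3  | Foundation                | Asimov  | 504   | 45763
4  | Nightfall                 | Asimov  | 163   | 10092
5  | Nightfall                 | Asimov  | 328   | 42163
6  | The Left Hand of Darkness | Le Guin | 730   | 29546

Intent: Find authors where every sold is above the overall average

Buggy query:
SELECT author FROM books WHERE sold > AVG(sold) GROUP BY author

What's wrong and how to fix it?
Bug: WHERE evaluates per row before aggregation, so AVG() is unavailable

Fix: Use a subquery for AVG and a HAVING MIN(...) filter so the condition holds for every row in the group

Corrected query:
SELECT author FROM books GROUP BY author HAVING MIN(sold) > (SELECT AVG(sold) FROM books)

Result:
(no rows)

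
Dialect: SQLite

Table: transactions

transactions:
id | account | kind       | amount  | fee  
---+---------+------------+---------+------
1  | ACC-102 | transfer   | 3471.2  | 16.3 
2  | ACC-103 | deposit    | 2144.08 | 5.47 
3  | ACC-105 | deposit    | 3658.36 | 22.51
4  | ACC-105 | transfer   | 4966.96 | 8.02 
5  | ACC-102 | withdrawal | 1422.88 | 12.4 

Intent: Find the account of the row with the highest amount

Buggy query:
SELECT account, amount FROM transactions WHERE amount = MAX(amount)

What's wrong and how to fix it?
Bug: WHERE is evaluated per row; an aggregate over the whole table isn't defined there

Fix: Use a subquery: WHERE amount = (SELECT MAX(amount) FROM transactions)

Corrected query:
SELECT account, amount FROM transactions WHERE amount = (SELECT MAX(amount) FROM transactions)

Result:
account | amount 
--------+--------
ACC-105 | 4966.96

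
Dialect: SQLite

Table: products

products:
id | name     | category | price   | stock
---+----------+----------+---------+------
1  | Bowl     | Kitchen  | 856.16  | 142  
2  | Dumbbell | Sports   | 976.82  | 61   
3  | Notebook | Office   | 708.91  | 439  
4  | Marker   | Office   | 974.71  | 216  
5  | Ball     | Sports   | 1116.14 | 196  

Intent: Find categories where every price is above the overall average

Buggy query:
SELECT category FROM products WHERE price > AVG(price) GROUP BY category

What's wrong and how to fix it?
Bug: WHERE evaluates per row before aggregation, so AVG() is unavailable

Fix: Use a subquery for AVG and a HAVING MIN(...) filter so the condition holds for every row in the group

Corrected query:
SELECT category FROM products GROUP BY category HAVING MIN(price) > (SELECT AVG(price) FROM products)

Result:
category
--------
Sports  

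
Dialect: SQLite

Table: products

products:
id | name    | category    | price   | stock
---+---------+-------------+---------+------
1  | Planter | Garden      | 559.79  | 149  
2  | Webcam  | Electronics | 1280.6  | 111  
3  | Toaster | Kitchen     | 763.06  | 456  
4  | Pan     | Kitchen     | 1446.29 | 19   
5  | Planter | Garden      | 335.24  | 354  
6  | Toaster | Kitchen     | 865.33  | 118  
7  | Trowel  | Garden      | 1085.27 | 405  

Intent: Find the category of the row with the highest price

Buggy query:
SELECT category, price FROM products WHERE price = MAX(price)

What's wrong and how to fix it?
Bug: MAX(price) is an aggregate and cannot be used directly in WHERE

Fix: Use a subquery: WHERE price = (SELECT MAX(price) FROM products)

Corrected query:
SELECT category, price FROM products WHERE price = (SELECT MAX(price) FROM products)

Result:
category | price  
---------+--------
Kitchen  | 1446.29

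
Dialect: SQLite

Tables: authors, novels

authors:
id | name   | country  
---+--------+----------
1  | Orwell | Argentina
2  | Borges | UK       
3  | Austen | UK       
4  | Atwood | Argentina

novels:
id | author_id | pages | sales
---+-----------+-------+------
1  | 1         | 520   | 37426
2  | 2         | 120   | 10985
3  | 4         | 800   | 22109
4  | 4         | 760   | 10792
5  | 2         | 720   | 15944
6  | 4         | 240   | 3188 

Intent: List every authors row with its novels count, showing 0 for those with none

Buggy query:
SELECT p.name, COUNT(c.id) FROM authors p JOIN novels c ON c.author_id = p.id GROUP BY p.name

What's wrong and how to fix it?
Bug: An inner join excludes parents with zero children

Fix: Use LEFT JOIN so parents without children still appear (COUNT(c.id) gives 0)

Corrected query:
SELECT p.name, COUNT(c.id) FROM authors p LEFT JOIN novels c ON c.author_id = p.id GROUP BY p.name

Result:
name   | COUNT(c.id)
-------+------------
Atwood | 3          
Austen | 0          
Borges | 2          
Orwell | 1          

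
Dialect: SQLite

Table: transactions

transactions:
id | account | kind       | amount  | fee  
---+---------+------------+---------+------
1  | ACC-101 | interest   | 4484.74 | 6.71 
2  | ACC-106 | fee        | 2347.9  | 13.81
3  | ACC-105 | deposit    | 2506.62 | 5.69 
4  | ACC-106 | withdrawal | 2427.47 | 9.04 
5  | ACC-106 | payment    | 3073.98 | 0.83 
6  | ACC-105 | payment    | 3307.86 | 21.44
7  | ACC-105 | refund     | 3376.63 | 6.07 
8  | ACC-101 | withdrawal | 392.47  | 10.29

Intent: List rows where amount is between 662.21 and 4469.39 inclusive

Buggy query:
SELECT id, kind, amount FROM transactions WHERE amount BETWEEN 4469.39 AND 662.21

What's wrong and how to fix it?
Bug: The bounds are reversed; BETWEEN a AND b requires a <= b to match anything

Fix: Write BETWEEN 662.21 AND 4469.39

Corrected query:
SELECT id, kind, amount FROM transactions WHERE amount BETWEEN 662.21 AND 4469.39

Result:
id | kind       | amount 
---+------------+--------
2  | fee        | 2347.9 
3  | deposit    | 2506.62
4  | withdrawal | 2427.47
5  | payment    | 3073.98
6  | payment    | 3307.86
7  | refund     | 3376.63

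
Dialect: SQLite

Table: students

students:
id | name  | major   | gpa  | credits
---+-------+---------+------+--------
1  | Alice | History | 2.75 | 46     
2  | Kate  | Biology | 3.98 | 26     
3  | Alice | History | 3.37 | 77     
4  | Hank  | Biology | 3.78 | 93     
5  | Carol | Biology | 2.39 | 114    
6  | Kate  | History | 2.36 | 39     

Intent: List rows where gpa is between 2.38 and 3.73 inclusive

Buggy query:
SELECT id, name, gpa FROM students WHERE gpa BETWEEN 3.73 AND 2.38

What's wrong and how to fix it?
Bug: BETWEEN expects the lower bound first; with 3.73 AND 2.38 the range is empty

Fix: Swap the bounds so the smaller value comes first

Corrected query:
SELECT id, name, gpa FROM students WHERE gpa BETWEEN 2.38 AND 3.73

Result:
id | name  | gpa 
---+-------+-----
1  | Alice | 2.75
3  | Alice | 3.37
5  | Carol | 2.39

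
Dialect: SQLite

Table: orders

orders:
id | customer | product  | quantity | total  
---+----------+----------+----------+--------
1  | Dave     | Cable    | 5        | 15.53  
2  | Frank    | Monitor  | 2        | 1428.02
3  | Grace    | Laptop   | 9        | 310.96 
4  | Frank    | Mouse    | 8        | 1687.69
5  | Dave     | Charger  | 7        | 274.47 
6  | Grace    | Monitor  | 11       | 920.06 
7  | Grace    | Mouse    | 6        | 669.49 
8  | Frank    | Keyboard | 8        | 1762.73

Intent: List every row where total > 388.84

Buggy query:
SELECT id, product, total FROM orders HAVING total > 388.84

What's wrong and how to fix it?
Bug: HAVING filters the output of aggregation, but this query has no GROUP BY and no aggregate functions, so SQLite rejects it (HAVING clause on a non-aggregate query); the condition here is per row

Fix: Use WHERE for row-level filtering

Corrected query:
SELECT id, product, total FROM orders WHERE total > 388.84

Result:
id | product  | total  
---+----------+--------
2  | Monitor  | 1428.02
4  | Mouse    | 1687.69
6  | Monitor  | 920.06 
7  | Mouse    | 669.49 
8  | Keyboard | 1762.73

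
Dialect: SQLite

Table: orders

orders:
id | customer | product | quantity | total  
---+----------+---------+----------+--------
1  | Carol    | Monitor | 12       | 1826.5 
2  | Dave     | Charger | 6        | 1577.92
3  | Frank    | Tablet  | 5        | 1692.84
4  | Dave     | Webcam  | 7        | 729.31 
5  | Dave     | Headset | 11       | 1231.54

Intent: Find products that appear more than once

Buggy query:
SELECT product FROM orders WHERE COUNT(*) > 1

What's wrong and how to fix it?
Bug: COUNT(*) is an aggregate and cannot be used in WHERE

Fix: Group first, then use HAVING for the count condition

Corrected query:
SELECT product FROM orders GROUP BY product HAVING COUNT(*) > 1

Result:
(no rows)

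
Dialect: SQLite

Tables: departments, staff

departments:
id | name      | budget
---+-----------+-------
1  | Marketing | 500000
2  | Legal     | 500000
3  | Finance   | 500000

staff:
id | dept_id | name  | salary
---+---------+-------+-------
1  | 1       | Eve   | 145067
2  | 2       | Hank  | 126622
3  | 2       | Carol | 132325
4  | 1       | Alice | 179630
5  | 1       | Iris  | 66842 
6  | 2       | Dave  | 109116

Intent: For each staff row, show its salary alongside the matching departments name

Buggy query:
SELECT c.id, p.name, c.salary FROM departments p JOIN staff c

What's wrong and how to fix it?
Bug: JOIN with no ON clause produces a cartesian product; every staff row pairs with every departments row

Fix: Specify the join condition linking the foreign key to the parent id

Corrected query:
SELECT c.id, p.name, c.salary FROM departments p JOIN staff c ON c.dept_id = p.id

Result:
id | name      | salary
---+-----------+-------
1  | Marketing | 145067
2  | Legal     | 126622
3  | Legal     | 132325
4  | Marketing | 179630
5  | Marketing | 66842 
6  | Legal     | 109116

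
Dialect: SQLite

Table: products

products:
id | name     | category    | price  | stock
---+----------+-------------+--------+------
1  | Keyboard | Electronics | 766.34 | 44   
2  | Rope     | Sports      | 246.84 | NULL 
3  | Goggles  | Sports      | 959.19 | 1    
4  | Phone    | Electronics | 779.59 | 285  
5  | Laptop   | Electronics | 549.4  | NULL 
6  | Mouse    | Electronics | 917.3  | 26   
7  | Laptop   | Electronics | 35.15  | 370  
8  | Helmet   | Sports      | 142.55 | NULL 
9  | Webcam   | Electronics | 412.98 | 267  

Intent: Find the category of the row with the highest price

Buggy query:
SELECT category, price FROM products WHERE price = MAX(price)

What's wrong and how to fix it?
Bug: MAX(price) is an aggregate and cannot be used directly in WHERE

Fix: Use a subquery: WHERE price = (SELECT MAX(price) FROM products)

Corrected query:
SELECT category, price FROM products WHERE price = (SELECT MAX(price) FROM products)

Result:
category | price 
---------+-------
Sports   | 959.19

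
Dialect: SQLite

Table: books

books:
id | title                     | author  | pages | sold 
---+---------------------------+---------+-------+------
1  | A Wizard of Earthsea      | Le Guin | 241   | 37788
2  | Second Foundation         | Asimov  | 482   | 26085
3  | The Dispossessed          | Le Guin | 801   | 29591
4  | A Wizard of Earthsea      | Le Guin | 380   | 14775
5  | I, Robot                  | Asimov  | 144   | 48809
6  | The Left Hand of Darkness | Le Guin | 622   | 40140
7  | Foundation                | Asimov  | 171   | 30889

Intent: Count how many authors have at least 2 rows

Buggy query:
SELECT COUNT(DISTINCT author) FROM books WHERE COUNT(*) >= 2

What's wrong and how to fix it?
Bug: COUNT(*) cannot appear in WHERE; the per-group count doesn't exist yet

Fix: Use a subquery that GROUPs and filters with HAVING, then count its rows

Corrected query:
SELECT COUNT(*) FROM (SELECT author FROM books GROUP BY author HAVING COUNT(*) >= 2)

Result:
COUNT(*)
--------
2       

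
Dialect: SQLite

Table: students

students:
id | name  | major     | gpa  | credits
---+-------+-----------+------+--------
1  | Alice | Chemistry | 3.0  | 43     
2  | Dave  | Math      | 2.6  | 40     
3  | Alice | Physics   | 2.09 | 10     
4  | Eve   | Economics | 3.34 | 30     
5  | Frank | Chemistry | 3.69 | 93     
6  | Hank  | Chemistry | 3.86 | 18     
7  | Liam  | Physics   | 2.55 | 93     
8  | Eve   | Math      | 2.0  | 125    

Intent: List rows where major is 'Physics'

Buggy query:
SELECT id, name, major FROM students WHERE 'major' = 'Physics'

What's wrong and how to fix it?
Bug: Single quotes denote string literals in SQL; the column name is being compared as a constant string

Fix: Reference the column as major without single quotes

Corrected query:
SELECT id, name, major FROM students WHERE major = 'Physics'

Result:
id | name  | major  
---+-------+--------
3  | Alice | Physics
7  | Liam  | Physics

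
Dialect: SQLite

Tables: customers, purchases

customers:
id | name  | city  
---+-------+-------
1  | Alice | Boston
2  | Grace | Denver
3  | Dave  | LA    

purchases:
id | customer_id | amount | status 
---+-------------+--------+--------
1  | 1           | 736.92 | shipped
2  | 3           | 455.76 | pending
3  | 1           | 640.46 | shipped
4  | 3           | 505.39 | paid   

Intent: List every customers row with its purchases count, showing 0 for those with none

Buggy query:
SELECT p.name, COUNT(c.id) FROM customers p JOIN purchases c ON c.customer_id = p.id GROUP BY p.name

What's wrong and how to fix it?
Bug: An inner join excludes parents with zero children

Fix: Switch to LEFT JOIN to retain unmatched parent rows

Corrected query:
SELECT p.name, COUNT(c.id) FROM customers p LEFT JOIN purchases c ON c.customer_id = p.id GROUP BY p.name

Result:
name  | COUNT(c.id)
------+------------
Alice | 2          
Dave  | 2          
Grace | 0          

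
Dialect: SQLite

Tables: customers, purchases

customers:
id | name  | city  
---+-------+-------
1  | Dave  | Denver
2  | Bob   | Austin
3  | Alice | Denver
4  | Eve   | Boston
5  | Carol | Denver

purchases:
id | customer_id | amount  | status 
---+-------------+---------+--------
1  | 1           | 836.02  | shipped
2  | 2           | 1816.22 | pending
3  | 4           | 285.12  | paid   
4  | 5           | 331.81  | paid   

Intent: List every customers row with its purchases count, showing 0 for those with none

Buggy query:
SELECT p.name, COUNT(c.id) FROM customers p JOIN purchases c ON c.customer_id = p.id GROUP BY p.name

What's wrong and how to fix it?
Bug: An inner join excludes parents with zero children

Fix: Use LEFT JOIN so parents without children still appear (COUNT(c.id) gives 0)

Corrected query:
SELECT p.name, COUNT(c.id) FROM customers p LEFT JOIN purchases c ON c.customer_id = p.id GROUP BY p.name

Result:
name  | COUNT(c.id)
------+------------
Alice | 0          
Bob   | 1          
Carol | 1          
Dave  | 1          
Eve   | 1          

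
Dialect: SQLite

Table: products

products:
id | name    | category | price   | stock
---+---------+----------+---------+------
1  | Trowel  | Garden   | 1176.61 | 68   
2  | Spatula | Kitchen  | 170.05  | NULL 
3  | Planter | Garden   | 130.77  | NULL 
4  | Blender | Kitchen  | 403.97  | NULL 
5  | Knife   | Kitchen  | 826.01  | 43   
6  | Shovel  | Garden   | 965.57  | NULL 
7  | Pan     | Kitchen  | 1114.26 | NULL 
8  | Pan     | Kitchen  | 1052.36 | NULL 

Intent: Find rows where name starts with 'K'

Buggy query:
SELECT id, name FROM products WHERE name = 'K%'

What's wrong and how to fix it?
Bug: Wildcards only work with LIKE; '=' treats '%' as a literal character

Fix: Use LIKE for wildcard pattern matching

Corrected query:
SELECT id, name FROM products WHERE name LIKE 'K%'

Result:
id | name 
---+------
5  | Knife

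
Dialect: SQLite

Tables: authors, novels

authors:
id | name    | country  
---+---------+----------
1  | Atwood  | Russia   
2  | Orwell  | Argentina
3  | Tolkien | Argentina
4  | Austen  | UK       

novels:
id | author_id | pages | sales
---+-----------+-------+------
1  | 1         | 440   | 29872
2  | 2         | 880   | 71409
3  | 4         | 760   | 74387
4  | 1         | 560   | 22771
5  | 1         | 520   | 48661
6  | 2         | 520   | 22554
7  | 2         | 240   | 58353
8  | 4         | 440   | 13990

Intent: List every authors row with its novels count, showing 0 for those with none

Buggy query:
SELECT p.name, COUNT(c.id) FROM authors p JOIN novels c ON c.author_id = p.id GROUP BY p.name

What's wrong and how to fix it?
Bug: INNER JOIN drops authors rows that have no matching novels rows

Fix: Switch to LEFT JOIN to retain unmatched parent rows

Corrected query:
SELECT p.name, COUNT(c.id) FROM authors p LEFT JOIN novels c ON c.author_id = p.id GROUP BY p.name

Result:
name    | COUNT(c.id)
--------+------------
Atwood  | 3          
Austen  | 2          
Orwell  | 3          
Tolkien | 0          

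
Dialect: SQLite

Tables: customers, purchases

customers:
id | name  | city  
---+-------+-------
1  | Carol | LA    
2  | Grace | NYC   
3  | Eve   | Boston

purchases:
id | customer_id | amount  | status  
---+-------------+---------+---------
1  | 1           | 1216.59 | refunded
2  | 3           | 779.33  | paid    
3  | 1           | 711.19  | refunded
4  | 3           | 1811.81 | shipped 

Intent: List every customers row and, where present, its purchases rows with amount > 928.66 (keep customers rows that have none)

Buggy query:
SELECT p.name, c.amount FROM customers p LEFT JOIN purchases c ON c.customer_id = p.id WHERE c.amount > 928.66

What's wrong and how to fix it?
Bug: Filtering c.amount in WHERE discards the NULL rows produced by LEFT JOIN, turning it into an inner join

Fix: Put 'c.amount > 928.66' in the JOIN's ON clause instead of WHERE

Corrected query:
SELECT p.name, c.amount FROM customers p LEFT JOIN purchases c ON c.customer_id = p.id AND c.amount > 928.66

Result:
name  | amount 
------+--------
Carol | 1216.59
Grace | NULL   
Eve   | 1811.81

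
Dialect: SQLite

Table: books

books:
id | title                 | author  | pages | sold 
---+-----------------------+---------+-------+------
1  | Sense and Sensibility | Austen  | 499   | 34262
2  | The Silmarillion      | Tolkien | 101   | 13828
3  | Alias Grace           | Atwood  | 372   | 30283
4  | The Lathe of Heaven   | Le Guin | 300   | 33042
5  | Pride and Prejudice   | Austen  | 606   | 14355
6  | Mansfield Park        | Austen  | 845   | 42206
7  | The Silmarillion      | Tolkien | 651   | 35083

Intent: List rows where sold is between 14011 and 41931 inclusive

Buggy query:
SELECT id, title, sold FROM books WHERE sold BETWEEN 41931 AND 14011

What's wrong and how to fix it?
Bug: BETWEEN expects the lower bound first; with 41931 AND 14011 the range is empty

Fix: Swap the bounds so the smaller value comes first

Corrected query:
SELECT id, title, sold FROM books WHERE sold BETWEEN 14011 AND 41931

Result:
id | title                 | sold 
---+-----------------------+------
1  | Sense and Sensibility | 34262
3  | Alias Grace           | 30283
4  | The Lathe of Heaven   | 33042
5  | Pride and Prejudice   | 14355
7  | The Silmarillion      | 35083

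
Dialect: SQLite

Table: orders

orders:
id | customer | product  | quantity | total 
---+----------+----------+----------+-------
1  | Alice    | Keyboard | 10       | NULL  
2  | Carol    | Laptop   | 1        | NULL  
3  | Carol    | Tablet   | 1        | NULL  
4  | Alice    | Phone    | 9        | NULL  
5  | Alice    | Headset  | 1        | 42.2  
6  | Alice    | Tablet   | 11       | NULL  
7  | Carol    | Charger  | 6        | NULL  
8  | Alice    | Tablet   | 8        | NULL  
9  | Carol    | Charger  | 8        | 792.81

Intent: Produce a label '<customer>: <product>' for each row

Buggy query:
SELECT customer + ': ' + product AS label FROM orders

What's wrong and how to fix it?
Bug: '+' is numeric addition; on text columns SQLite converts them to 0 instead of concatenating

Fix: Use the || operator for string concatenation

Corrected query:
SELECT customer || ': ' || product AS label FROM orders

Result:
label          
---------------
Alice: Keyboard
Carol: Laptop  
Carol: Tablet  
Alice: Phone   
Alice: Headset 
Alice: Tablet  
Carol: Charger 
Alice: Tablet  
Carol: Charger 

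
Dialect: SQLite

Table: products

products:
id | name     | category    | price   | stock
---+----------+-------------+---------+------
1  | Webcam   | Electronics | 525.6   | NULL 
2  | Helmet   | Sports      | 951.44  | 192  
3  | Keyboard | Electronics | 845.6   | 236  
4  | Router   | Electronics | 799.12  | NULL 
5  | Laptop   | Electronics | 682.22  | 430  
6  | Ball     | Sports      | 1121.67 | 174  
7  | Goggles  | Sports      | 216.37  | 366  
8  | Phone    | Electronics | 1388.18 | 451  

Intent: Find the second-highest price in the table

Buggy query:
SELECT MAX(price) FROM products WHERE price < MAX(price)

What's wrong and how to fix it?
Bug: MAX(price) on the right of the comparison is an aggregate-in-WHERE error

Fix: Compute the overall MAX in a subquery, then take MAX of rows below it

Corrected query:
SELECT MAX(price) FROM products WHERE price < (SELECT MAX(price) FROM products)

Result:
MAX(price)
----------
1121.67   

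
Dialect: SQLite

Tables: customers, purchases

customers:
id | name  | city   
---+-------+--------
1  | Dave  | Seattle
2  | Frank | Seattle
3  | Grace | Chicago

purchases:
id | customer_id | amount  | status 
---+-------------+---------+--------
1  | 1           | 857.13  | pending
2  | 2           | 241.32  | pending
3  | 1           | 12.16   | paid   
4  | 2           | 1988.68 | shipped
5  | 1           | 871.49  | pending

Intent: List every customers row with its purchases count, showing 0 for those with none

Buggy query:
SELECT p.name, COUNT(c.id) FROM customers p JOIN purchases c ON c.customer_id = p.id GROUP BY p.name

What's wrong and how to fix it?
Bug: An inner join excludes parents with zero children

Fix: Switch to LEFT JOIN to retain unmatched parent rows

Corrected query:
SELECT p.name, COUNT(c.id) FROM customers p LEFT JOIN purchases c ON c.customer_id = p.id GROUP BY p.name

Result:
name  | COUNT(c.id)
------+------------
Dave  | 3          
Frank | 2          
Grace | 0          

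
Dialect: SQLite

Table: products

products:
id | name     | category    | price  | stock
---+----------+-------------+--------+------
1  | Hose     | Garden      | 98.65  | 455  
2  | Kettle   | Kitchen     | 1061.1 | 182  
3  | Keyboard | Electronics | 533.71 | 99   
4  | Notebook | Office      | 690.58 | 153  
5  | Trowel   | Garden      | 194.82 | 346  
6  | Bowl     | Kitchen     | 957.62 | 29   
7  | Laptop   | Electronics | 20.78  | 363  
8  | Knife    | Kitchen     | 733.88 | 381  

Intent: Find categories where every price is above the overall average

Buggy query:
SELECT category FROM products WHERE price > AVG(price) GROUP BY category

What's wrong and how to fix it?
Bug: AVG() is an aggregate; it can't sit directly in WHERE

Fix: Compute the overall average in a scalar subquery and compare each group's MIN against it in HAVING

Corrected query:
SELECT category FROM products GROUP BY category HAVING MIN(price) > (SELECT AVG(price) FROM products)

Result:
category
--------
Kitchen 
Office  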